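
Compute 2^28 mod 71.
Using repeated squaring. 28 = 16 + 8 + 4 (binary 11100). Repeated squaring mod 71: 2^1 ≡ 2; 2^2 ≡ 2² = 4 ≡ 4; 2^4 ≡ 4² = 16 ≡ 16; 2^8 ≡ 16² = 256 ≡ 43; 2^16 ≡ 43² = 1849 ≡ 3. Multiply: 2^28 = 2^16 × 2^8 × 2^4 ≡ 3 × 43 × 16 (mod 71): 3 × 43 = 129 ≡ 58; 58 × 16 = 928 ≡ 5. So 2^28 ≡ 5 (mod 71).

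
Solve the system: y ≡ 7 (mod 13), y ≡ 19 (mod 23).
M = 13 × 23 = 299. M₁ = 23, y₁ ≡ 4 (mod 13). M₂ = 13, y₂ ≡ 16 (mod 23). y = 7×23×4 + 19×13×16 ≡ 111 (mod 299)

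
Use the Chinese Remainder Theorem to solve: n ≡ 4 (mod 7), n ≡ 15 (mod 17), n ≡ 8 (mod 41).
746

Using the Chinese Remainder Theorem:
M = product of moduli = 4879
For equation 1: M_1 = 697, 697 ≡ 4 (mod 7), inverse of 697 mod 7 is 2 (check: 4 × 2 = 8 ≡ 1 (mod 7))
For equation 2: M_2 = 287, 287 ≡ 15 (mod 17), inverse of 287 mod 17 is 8 (check: 15 × 8 = 120 ≡ 1 (mod 17))
For equation 3: M_3 = 119, 119 ≡ 37 (mod 41), inverse of 119 mod 41 is 10 (check: 37 × 10 = 370 ≡ 1 (mod 41))
Combine: n ≡ Σ r_i×M_i×(M_i⁻¹ mod m_i) = 4×697×2 + 15×287×8 + 8×119×10 = 5576 + 34440 + 9520 = 49536
49536 mod 4879 = 746
n ≡ 746 (mod 4879)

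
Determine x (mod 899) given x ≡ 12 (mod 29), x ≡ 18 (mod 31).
824

Using the Chinese Remainder Theorem:
M = product of moduli = 899
For equation 1: M_1 = 31, 31 ≡ 2 (mod 29), inverse of 31 mod 29 is 15 (check: 2 × 15 = 30 ≡ 1 (mod 29))
For equation 2: M_2 = 29, 29 ≡ 29 (mod 31), inverse of 29 mod 31 is 15 (check: 29 × 15 = 435 ≡ 1 (mod 31))
Combine: x ≡ Σ r_i×M_i×(M_i⁻¹ mod m_i) = 12×31×15 + 18×29×15 = 5580 + 7830 = 13410
13410 mod 899 = 824
x ≡ 824 (mod 899)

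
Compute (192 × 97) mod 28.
4

(192 × 97) = 18624
18624 mod 28 = 4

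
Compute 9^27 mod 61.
Using repeated squaring. 27 = 16 + 8 + 2 + 1 (binary 11011). Repeated squaring mod 61: 9^1 ≡ 9; 9^2 ≡ 9² = 81 ≡ 20; 9^4 ≡ 20² = 400 ≡ 34; 9^8 ≡ 34² = 1156 ≡ 58; 9^16 ≡ 58² = 3364 ≡ 9. Multiply: 9^27 = 9^16 × 9^8 × 9^2 × 9^1 ≡ 9 × 58 × 20 × 9 (mod 61): 9 × 58 = 522 ≡ 34; 34 × 20 = 680 ≡ 9; 9 × 9 = 81 ≡ 20. So 9^27 ≡ 20 (mod 61).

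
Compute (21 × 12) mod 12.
0

(21 × 12) = 252
252 mod 12 = 0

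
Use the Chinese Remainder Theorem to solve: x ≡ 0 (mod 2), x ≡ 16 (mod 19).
16

Using the Chinese Remainder Theorem:
M = product of moduli = 38
For equation 1: M_1 = 19, 19 ≡ 1 (mod 2), inverse of 19 mod 2 is 1 (check: 1 × 1 = 1 ≡ 1 (mod 2))
For equation 2: M_2 = 2, 2 ≡ 2 (mod 19), inverse of 2 mod 19 is 10 (check: 2 × 10 = 20 ≡ 1 (mod 19))
Combine: x ≡ Σ r_i×M_i×(M_i⁻¹ mod m_i) = 0×19×1 + 16×2×10 = 0 + 320 = 320
320 mod 38 = 16
x ≡ 16 (mod 38)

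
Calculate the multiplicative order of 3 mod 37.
Powers of 3 mod 37: 3^1≡3, 3^2≡9, 3^3≡27, 3^4≡7, 3^5≡21, 3^6≡26, 3^7≡4, 3^8≡12, 3^9≡36, 3^10≡34, 3^11≡28, 3^12≡10, 3^13≡30, 3^14≡16, 3^15≡11, 3^16≡33, 3^17≡25, 3^18≡1. Order = 18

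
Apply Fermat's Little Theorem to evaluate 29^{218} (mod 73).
38

By Fermat's Little Theorem, a^(p-1) ≡ 1 (mod p) for prime p and gcd(a, p) = 1
Here p = 73, so 29^72 ≡ 1 (mod 73)
We can reduce the exponent: 218 mod 72 = 2
So 29^218 ≡ 29^2 (mod 73)
Computing: 29^2 mod 73 = 38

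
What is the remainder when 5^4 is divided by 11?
4 = 4 (binary 100). Repeated squaring mod 11: 5^1 ≡ 5; 5^2 ≡ 5² = 25 ≡ 3; 5^4 ≡ 3² = 9 ≡ 9. So 5^4 ≡ 9 (mod 11).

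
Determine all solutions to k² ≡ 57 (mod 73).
The square roots of 57 mod 73 are 38 and 35. Verify: 38² = 1444 ≡ 57 (mod 73)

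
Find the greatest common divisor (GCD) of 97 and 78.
1

Using the Euclidean algorithm:
97 = 1 × 78 + 19
78 = 4 × 19 + 2
19 = 9 × 2 + 1
2 = 2 × 1 + 0

GCD(97, 78) = 1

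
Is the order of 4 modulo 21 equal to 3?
Yes, ord_21(4) = 3.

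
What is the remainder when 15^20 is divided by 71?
Using repeated squaring. 20 = 16 + 4 (binary 10100). Repeated squaring mod 71: 15^1 ≡ 15; 15^2 ≡ 15² = 225 ≡ 12; 15^4 ≡ 12² = 144 ≡ 2; 15^8 ≡ 2² = 4 ≡ 4; 15^16 ≡ 4² = 16 ≡ 16. Multiply: 15^20 = 15^16 × 15^4 ≡ 16 × 2 (mod 71): 16 × 2 = 32 ≡ 32. So 15^20 ≡ 32 (mod 71).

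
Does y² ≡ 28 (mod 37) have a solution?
By Euler's criterion: 28^{18} ≡ 1 (mod 37). Since this equals 1, 28 is a QR.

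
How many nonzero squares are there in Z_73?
For prime 73, there are (p-1)/2 = (73-1)/2 = 36 quadratic residues (excluding 0).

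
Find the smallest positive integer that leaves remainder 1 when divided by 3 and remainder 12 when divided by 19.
M = 3 × 19 = 57. M₁ = 19, y₁ ≡ 1 (mod 3). M₂ = 3, y₂ ≡ 13 (mod 19). t = 1×19×1 + 12×3×13 ≡ 31 (mod 57). The smallest positive such number is 31.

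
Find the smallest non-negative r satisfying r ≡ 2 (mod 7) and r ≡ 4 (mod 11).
M = 7 × 11 = 77. M₁ = 11, y₁ ≡ 2 (mod 7). M₂ = 7, y₂ ≡ 8 (mod 11). r = 2×11×2 + 4×7×8 ≡ 37 (mod 77)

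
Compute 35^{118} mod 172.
145

Using successive squaring:
Binary expansion of 118: 1110110
Powers of 35 mod 172 (each is the square of the previous):
  35^1 ≡ 35 (mod 172)
  35^2 ≡ 35² = 1225 ≡ 21 (mod 172)
  35^4 ≡ 21² = 441 ≡ 97 (mod 172)
  35^8 ≡ 97² = 9409 ≡ 121 (mod 172)
  35^16 ≡ 121² = 14641 ≡ 21 (mod 172)
  35^32 ≡ 21² = 441 ≡ 97 (mod 172)
  35^64 ≡ 97² = 9409 ≡ 121 (mod 172)
118 = 64 + 32 + 16 + 4 + 2, so 35^118 = 35^64 × 35^32 × 35^16 × 35^4 × 35^2 ≡ 121 × 97 × 21 × 97 × 21 (mod 172)
Multiplying step by step:
  121 × 97 = 11737 ≡ 41 (mod 172)
  41 × 21 = 861 ≡ 1 (mod 172)
  1 × 97 = 97 ≡ 97 (mod 172)
  97 × 21 = 2037 ≡ 145 (mod 172)
Result: 35^118 ≡ 145 (mod 172)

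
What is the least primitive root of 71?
7

A primitive root g modulo p has order p-1 = 70
Prime divisors of 70: [2, 5, 7]
g is a primitive root iff g^(70/q) ≢ 1 (mod 71) for each prime divisor q
Testing small values:
  g = 2: 2^35 ≡ 1, 2^14 ≡ 54, 2^10 ≡ 30 (mod 71) → 2^35 ≡ 1, not primitive root
  g = 3: 3^35 ≡ 1, 3^14 ≡ 54, 3^10 ≡ 48 (mod 71) → 3^35 ≡ 1, not primitive root
  g = 4: 4^35 ≡ 1, 4^14 ≡ 5, 4^10 ≡ 48 (mod 71) → 4^35 ≡ 1, not primitive root
  g = 5: 5^35 ≡ 1, 5^14 ≡ 57, 5^10 ≡ 1 (mod 71) → 5^35 ≡ 1, not primitive root
  g = 6: 6^35 ≡ 1, 6^14 ≡ 5, 6^10 ≡ 20 (mod 71) → 6^35 ≡ 1, not primitive root
  g = 7: 7^35 ≡ 70, 7^14 ≡ 54, 7^10 ≡ 45 (mod 71) → none is 1, primitive root!
The smallest primitive root is 7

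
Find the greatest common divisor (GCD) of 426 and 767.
1

Using the Euclidean algorithm:
426 = 0 × 767 + 426
767 = 1 × 426 + 341
426 = 1 × 341 + 85
341 = 4 × 85 + 1
85 = 85 × 1 + 0

GCD(426, 767) = 1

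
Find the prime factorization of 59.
59

Divide by primes starting from smallest:
59 ÷ 59 = 1

59 = 59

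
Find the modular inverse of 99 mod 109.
99^(-1) ≡ 98 (mod 109). Verification: 99 × 98 = 9702 ≡ 1 (mod 109)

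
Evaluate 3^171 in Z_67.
Using Fermat: 3^{66} ≡ 1 (mod 67). 171 ≡ 39 (mod 66). So 3^{171} ≡ 3^{39} ≡ 8 (mod 67)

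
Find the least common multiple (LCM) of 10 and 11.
110

First find GCD(10, 11) using the Euclidean algorithm:
10 = 0 × 11 + 10
11 = 1 × 10 + 1
10 = 10 × 1 + 0
GCD(10, 11) = 1

LCM formula: LCM(a, b) = (a × b) / GCD(a, b)
LCM(10, 11) = (10 × 11) / 1
LCM(10, 11) = 110 / 1
LCM(10, 11) = 110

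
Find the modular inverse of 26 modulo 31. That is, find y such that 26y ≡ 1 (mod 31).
6

Using Extended Euclidean Algorithm:
gcd(26, 31) = 1
Bezout coefficients: 26 × 6 + 31 × -5 = 1
So 26 × 6 ≡ 1 (mod 31)
The inverse is 6 mod 31 = 6
Verification: 26 × 6 = 156 = 5 × 31 + 1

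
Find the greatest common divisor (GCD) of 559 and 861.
1

Using the Euclidean algorithm:
559 = 0 × 861 + 559
861 = 1 × 559 + 302
559 = 1 × 302 + 257
302 = 1 × 257 + 45
257 = 5 × 45 + 32
45 = 1 × 32 + 13
32 = 2 × 13 + 6
13 = 2 × 6 + 1
6 = 6 × 1 + 0

GCD(559, 861) = 1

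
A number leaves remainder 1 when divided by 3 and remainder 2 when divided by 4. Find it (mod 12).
M = 3 × 4 = 12. M₁ = 4, y₁ ≡ 1 (mod 3). M₂ = 3, y₂ ≡ 3 (mod 4). k = 1×4×1 + 2×3×3 ≡ 10 (mod 12)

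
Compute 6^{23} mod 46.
6

Using successive squaring:
Binary expansion of 23: 10111
Powers of 6 mod 46 (each is the square of the previous):
  6^1 ≡ 6 (mod 46)
  6^2 ≡ 6² = 36 ≡ 36 (mod 46)
  6^4 ≡ 36² = 1296 ≡ 8 (mod 46)
  6^8 ≡ 8² = 64 ≡ 18 (mod 46)
  6^16 ≡ 18² = 324 ≡ 2 (mod 46)
23 = 16 + 4 + 2 + 1, so 6^23 = 6^16 × 6^4 × 6^2 × 6^1 ≡ 2 × 8 × 36 × 6 (mod 46)
Multiplying step by step:
  2 × 8 = 16 ≡ 16 (mod 46)
  16 × 36 = 576 ≡ 24 (mod 46)
  24 × 6 = 144 ≡ 6 (mod 46)
Result: 6^23 ≡ 6 (mod 46)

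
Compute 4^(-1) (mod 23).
4^(-1) ≡ 6 (mod 23). Verification: 4 × 6 = 24 ≡ 1 (mod 23)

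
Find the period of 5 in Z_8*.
Powers of 5 mod 8: 5^1≡5, 5^2≡1. Order = 2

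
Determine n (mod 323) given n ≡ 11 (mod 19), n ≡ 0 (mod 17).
68

Using the Chinese Remainder Theorem:
M = product of moduli = 323
For equation 1: M_1 = 17, 17 ≡ 17 (mod 19), inverse of 17 mod 19 is 9 (check: 17 × 9 = 153 ≡ 1 (mod 19))
For equation 2: M_2 = 19, 19 ≡ 2 (mod 17), inverse of 19 mod 17 is 9 (check: 2 × 9 = 18 ≡ 1 (mod 17))
Combine: n ≡ Σ r_i×M_i×(M_i⁻¹ mod m_i) = 11×17×9 + 0×19×9 = 1683 + 0 = 1683
1683 mod 323 = 68
n ≡ 68 (mod 323)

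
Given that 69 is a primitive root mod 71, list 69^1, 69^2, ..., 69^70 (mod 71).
g^1, g^2, ..., g^{70} mod 71: {69, 4, 63, 16, 39, 64, 14, 43, 56, 30, 11, 49, 44, 54, 34, 3, 65, 12, 47, 48, 46, 50, 42, 58, 26, 19, 33, 5, 61, 20, 31, 9, 53, 36, 70, 2, 67, 8, 55, 32, 7, 57, 28, 15, 41, 60, 22, 27, 17, 37, 68, 6, 59, 24, 23, 25, 21, 29, 13, 45, 52, 38, 66, 10, 51, 40, 62, 18, 35, 1}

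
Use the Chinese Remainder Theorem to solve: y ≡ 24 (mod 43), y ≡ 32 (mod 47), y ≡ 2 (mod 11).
16106

Using the Chinese Remainder Theorem:
M = product of moduli = 22231
For equation 1: M_1 = 517, 517 ≡ 1 (mod 43), inverse of 517 mod 43 is 1 (check: 1 × 1 = 1 ≡ 1 (mod 43))
For equation 2: M_2 = 473, 473 ≡ 3 (mod 47), inverse of 473 mod 47 is 16 (check: 3 × 16 = 48 ≡ 1 (mod 47))
For equation 3: M_3 = 2021, 2021 ≡ 8 (mod 11), inverse of 2021 mod 11 is 7 (check: 8 × 7 = 56 ≡ 1 (mod 11))
Combine: y ≡ Σ r_i×M_i×(M_i⁻¹ mod m_i) = 24×517×1 + 32×473×16 + 2×2021×7 = 12408 + 242176 + 28294 = 282878
282878 mod 22231 = 16106
y ≡ 16106 (mod 22231)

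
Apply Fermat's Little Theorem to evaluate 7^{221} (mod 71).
31

By Fermat's Little Theorem, a^(p-1) ≡ 1 (mod p) for prime p and gcd(a, p) = 1
Here p = 71, so 7^70 ≡ 1 (mod 71)
We can reduce the exponent: 221 mod 70 = 11
So 7^221 ≡ 7^11 (mod 71)
Computing: 7^11 mod 71 = 31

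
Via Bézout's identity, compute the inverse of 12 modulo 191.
Extended GCD: 12(16) + 191(-1) = 1. So 12^(-1) ≡ 16 ≡ 16 (mod 191). Verify: 12 × 16 = 192 ≡ 1 (mod 191)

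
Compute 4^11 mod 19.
Using repeated squaring. 11 = 8 + 2 + 1 (binary 1011). Repeated squaring mod 19: 4^1 ≡ 4; 4^2 ≡ 4² = 16 ≡ 16; 4^4 ≡ 16² = 256 ≡ 9; 4^8 ≡ 9² = 81 ≡ 5. Multiply: 4^11 = 4^8 × 4^2 × 4^1 ≡ 5 × 16 × 4 (mod 19): 5 × 16 = 80 ≡ 4; 4 × 4 = 16 ≡ 16. So 4^11 ≡ 16 (mod 19).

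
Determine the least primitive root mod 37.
p - 1 = 36 has prime divisors 2, 3. h is a primitive root mod 37 iff h^(36/q) ≢ 1 (mod 37) for each such q.
h = 2: 2^18 ≡ 36, 2^12 ≡ 26 (mod 37); none is 1, so 2 has order 36 and is a primitive root.
The smallest primitive root mod 37 is g = 2.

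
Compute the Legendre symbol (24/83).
(24/83) = 24^{41} mod 83 = -1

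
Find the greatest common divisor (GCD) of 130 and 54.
2

Using the Euclidean algorithm:
130 = 2 × 54 + 22
54 = 2 × 22 + 10
22 = 2 × 10 + 2
10 = 5 × 2 + 0

GCD(130, 54) = 2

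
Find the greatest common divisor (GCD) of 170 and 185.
5

Using the Euclidean algorithm:
170 = 0 × 185 + 170
185 = 1 × 170 + 15
170 = 11 × 15 + 5
15 = 3 × 5 + 0

GCD(170, 185) = 5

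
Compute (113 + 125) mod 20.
18

(113 + 125) = 238
238 mod 20 = 18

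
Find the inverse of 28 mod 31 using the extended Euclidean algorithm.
Extended GCD: 28(10) + 31(-9) = 1. So 28^(-1) ≡ 10 ≡ 10 (mod 31). Verify: 28 × 10 = 280 ≡ 1 (mod 31)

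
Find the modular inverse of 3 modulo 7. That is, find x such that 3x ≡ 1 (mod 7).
5

Using Extended Euclidean Algorithm:
gcd(3, 7) = 1
Bezout coefficients: 3 × -2 + 7 × 1 = 1
So 3 × -2 ≡ 1 (mod 7)
The inverse is -2 mod 7 = 5
Verification: 3 × 5 = 15 = 2 × 7 + 1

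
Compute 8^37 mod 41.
Using repeated squaring. 37 = 32 + 4 + 1 (binary 100101). Repeated squaring mod 41: 8^1 ≡ 8; 8^2 ≡ 8² = 64 ≡ 23; 8^4 ≡ 23² = 529 ≡ 37; 8^8 ≡ 37² = 1369 ≡ 16; 8^16 ≡ 16² = 256 ≡ 10; 8^32 ≡ 10² = 100 ≡ 18. Multiply: 8^37 = 8^32 × 8^4 × 8^1 ≡ 18 × 37 × 8 (mod 41): 18 × 37 = 666 ≡ 10; 10 × 8 = 80 ≡ 39. So 8^37 ≡ 39 (mod 41).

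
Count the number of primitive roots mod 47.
Number of primitive roots mod 47 = φ(46) = 22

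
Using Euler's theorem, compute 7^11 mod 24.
By Euler: 7^{8} ≡ 1 (mod 24) since gcd(7, 24) = 1. 11 = 1×8 + 3. So 7^{11} ≡ 7^{3} ≡ 7 (mod 24)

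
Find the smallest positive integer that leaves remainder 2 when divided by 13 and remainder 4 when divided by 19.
M = 13 × 19 = 247. M₁ = 19, y₁ ≡ 11 (mod 13). M₂ = 13, y₂ ≡ 3 (mod 19). k = 2×19×11 + 4×13×3 ≡ 80 (mod 247). The smallest positive such number is 80.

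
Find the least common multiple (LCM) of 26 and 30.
390

First find GCD(26, 30) using the Euclidean algorithm:
26 = 0 × 30 + 26
30 = 1 × 26 + 4
26 = 6 × 4 + 2
4 = 2 × 2 + 0
GCD(26, 30) = 2

LCM formula: LCM(a, b) = (a × b) / GCD(a, b)
LCM(26, 30) = (26 × 30) / 2
LCM(26, 30) = 780 / 2
LCM(26, 30) = 390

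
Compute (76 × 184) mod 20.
4

(76 × 184) = 13984
13984 mod 20 = 4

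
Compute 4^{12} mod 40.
16

Using successive squaring:
Binary expansion of 12: 1100
Powers of 4 mod 40 (each is the square of the previous):
  4^1 ≡ 4 (mod 40)
  4^2 ≡ 4² = 16 ≡ 16 (mod 40)
  4^4 ≡ 16² = 256 ≡ 16 (mod 40)
  4^8 ≡ 16² = 256 ≡ 16 (mod 40)
12 = 8 + 4, so 4^12 = 4^8 × 4^4 ≡ 16 × 16 (mod 40)
Multiplying step by step:
  16 × 16 = 256 ≡ 16 (mod 40)
Result: 4^12 ≡ 16 (mod 40)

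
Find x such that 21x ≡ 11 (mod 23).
6

Since gcd(21, 23) = 1 divides 11, a solution exists.
Multiply both sides by the inverse of 21 mod 23:
  21^(-1) mod 23 = 11
  x ≡ 11 × 11 ≡ 121 ≡ 6 (mod 23)
Verification: 21 × 6 = 126 = 5 × 23 + 11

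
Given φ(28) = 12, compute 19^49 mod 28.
By Euler: 19^{12} ≡ 1 (mod 28) since gcd(19, 28) = 1. 49 = 4×12 + 1. So 19^{49} ≡ 19^{1} ≡ 19 (mod 28)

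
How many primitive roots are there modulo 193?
Number of primitive roots mod 193 = φ(192) = 64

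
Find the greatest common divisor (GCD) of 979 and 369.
1

Using the Euclidean algorithm:
979 = 2 × 369 + 241
369 = 1 × 241 + 128
241 = 1 × 128 + 113
128 = 1 × 113 + 15
113 = 7 × 15 + 8
15 = 1 × 8 + 7
8 = 1 × 7 + 1
7 = 7 × 1 + 0

GCD(979, 369) = 1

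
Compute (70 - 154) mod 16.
12

(70 - 154) = -84
-84 mod 16 = 12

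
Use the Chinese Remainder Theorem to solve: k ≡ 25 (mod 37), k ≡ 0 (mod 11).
99

Using the Chinese Remainder Theorem:
M = product of moduli = 407
For equation 1: M_1 = 11, 11 ≡ 11 (mod 37), inverse of 11 mod 37 is 27 (check: 11 × 27 = 297 ≡ 1 (mod 37))
For equation 2: M_2 = 37, 37 ≡ 4 (mod 11), inverse of 37 mod 11 is 3 (check: 4 × 3 = 12 ≡ 1 (mod 11))
Combine: k ≡ Σ r_i×M_i×(M_i⁻¹ mod m_i) = 25×11×27 + 0×37×3 = 7425 + 0 = 7425
7425 mod 407 = 99
k ≡ 99 (mod 407)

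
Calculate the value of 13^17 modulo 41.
Using repeated squaring. 17 = 16 + 1 (binary 10001). Repeated squaring mod 41: 13^1 ≡ 13; 13^2 ≡ 13² = 169 ≡ 5; 13^4 ≡ 5² = 25 ≡ 25; 13^8 ≡ 25² = 625 ≡ 10; 13^16 ≡ 10² = 100 ≡ 18. Multiply: 13^17 = 13^16 × 13^1 ≡ 18 × 13 (mod 41): 18 × 13 = 234 ≡ 29. So 13^17 ≡ 29 (mod 41).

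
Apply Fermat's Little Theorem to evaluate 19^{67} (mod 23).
19

By Fermat's Little Theorem, a^(p-1) ≡ 1 (mod p) for prime p and gcd(a, p) = 1
Here p = 23, so 19^22 ≡ 1 (mod 23)
We can reduce the exponent: 67 mod 22 = 1
So 19^67 ≡ 19^1 (mod 23)
Computing: 19^1 mod 23 = 19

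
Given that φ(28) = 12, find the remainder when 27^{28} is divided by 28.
By Euler: 27^{12} ≡ 1 (mod 28) since gcd(27, 28) = 1. 28 = 2×12 + 4. So 27^{28} ≡ 27^{4} ≡ 1 (mod 28)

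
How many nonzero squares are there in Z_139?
For prime 139, there are (p-1)/2 = (139-1)/2 = 69 quadratic residues (excluding 0).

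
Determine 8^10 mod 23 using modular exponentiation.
10 = 8 + 2 (binary 1010). Repeated squaring mod 23: 8^1 ≡ 8; 8^2 ≡ 8² = 64 ≡ 18; 8^4 ≡ 18² = 324 ≡ 2; 8^8 ≡ 2² = 4 ≡ 4. Multiply: 8^10 = 8^8 × 8^2 ≡ 4 × 18 (mod 23): 4 × 18 = 72 ≡ 3. So 8^10 ≡ 3 (mod 23).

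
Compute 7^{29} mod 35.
7

Using successive squaring:
Binary expansion of 29: 11101
Powers of 7 mod 35 (each is the square of the previous):
  7^1 ≡ 7 (mod 35)
  7^2 ≡ 7² = 49 ≡ 14 (mod 35)
  7^4 ≡ 14² = 196 ≡ 21 (mod 35)
  7^8 ≡ 21² = 441 ≡ 21 (mod 35)
  7^16 ≡ 21² = 441 ≡ 21 (mod 35)
29 = 16 + 8 + 4 + 1, so 7^29 = 7^16 × 7^8 × 7^4 × 7^1 ≡ 21 × 21 × 21 × 7 (mod 35)
Multiplying step by step:
  21 × 21 = 441 ≡ 21 (mod 35)
  21 × 21 = 441 ≡ 21 (mod 35)
  21 × 7 = 147 ≡ 7 (mod 35)
Result: 7^29 ≡ 7 (mod 35)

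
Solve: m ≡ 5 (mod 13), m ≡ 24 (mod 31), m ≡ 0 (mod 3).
M = 13 × 31 × 3 = 1209. M₁ = 93, y₁ ≡ 7 (mod 13). M₂ = 39, y₂ ≡ 4 (mod 31). M₃ = 403, y₃ ≡ 1 (mod 3). m = 5×93×7 + 24×39×4 + 0×403×1 ≡ 954 (mod 1209)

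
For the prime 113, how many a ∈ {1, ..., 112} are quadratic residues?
For prime 113, there are (p-1)/2 = (113-1)/2 = 56 quadratic residues (excluding 0).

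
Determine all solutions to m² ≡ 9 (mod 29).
The square roots of 9 mod 29 are 26 and 3. Verify: 26² = 676 ≡ 9 (mod 29)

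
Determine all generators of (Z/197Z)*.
Primitive roots mod 197: {2, 3, 5, 8, 11, 12, 13, 17, 18, 21, 27, 30, 31, 32, 35, 38, 44, 45, 46, 48, 50, 52, 56, 57, 58, 66, 67, 71, 72, 73, 74, 75, 78, 79, 80, 82, 86, 89, 91, 94, 95, 98, 99, 102, 103, 106, 108, 111, 115, 117, 118, 119, 122, 123, 124, 125, 126, 130, 131, 139, 140, 141, 145, 147, 149, 151, 152, 153, 159, 162, 165, 166, 167, 170, 176, 179, 180, 184, 185, 186, 189, 192, 194, 195}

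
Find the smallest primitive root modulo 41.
p - 1 = 40 has prime divisors 2, 5. h is a primitive root mod 41 iff h^(40/q) ≢ 1 (mod 41) for each such q.
h = 2: 2^20 ≡ 1, 2^8 ≡ 10 (mod 41); 2^20 ≡ 1, so not a primitive root.
h = 3: 3^20 ≡ 40, 3^8 ≡ 1 (mod 41); 3^8 ≡ 1, so not a primitive root.
h = 4: 4^20 ≡ 1, 4^8 ≡ 18 (mod 41); 4^20 ≡ 1, so not a primitive root.
h = 5: 5^20 ≡ 1, 5^8 ≡ 18 (mod 41); 5^20 ≡ 1, so not a primitive root.
h = 6: 6^20 ≡ 40, 6^8 ≡ 10 (mod 41); none is 1, so 6 has order 40 and is a primitive root.
The smallest primitive root mod 41 is g = 6.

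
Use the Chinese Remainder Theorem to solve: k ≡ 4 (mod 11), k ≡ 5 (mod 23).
235

Using the Chinese Remainder Theorem:
M = product of moduli = 253
For equation 1: M_1 = 23, 23 ≡ 1 (mod 11), inverse of 23 mod 11 is 1 (check: 1 × 1 = 1 ≡ 1 (mod 11))
For equation 2: M_2 = 11, 11 ≡ 11 (mod 23), inverse of 11 mod 23 is 21 (check: 11 × 21 = 231 ≡ 1 (mod 23))
Combine: k ≡ Σ r_i×M_i×(M_i⁻¹ mod m_i) = 4×23×1 + 5×11×21 = 92 + 1155 = 1247
1247 mod 253 = 235
k ≡ 235 (mod 253)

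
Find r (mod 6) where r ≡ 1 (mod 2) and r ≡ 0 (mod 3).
M = 2 × 3 = 6. M₁ = 3, y₁ ≡ 1 (mod 2). M₂ = 2, y₂ ≡ 2 (mod 3). r = 1×3×1 + 0×2×2 ≡ 3 (mod 6)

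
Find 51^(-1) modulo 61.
6

Using Extended Euclidean Algorithm:
gcd(51, 61) = 1
Bezout coefficients: 51 × 6 + 61 × -5 = 1
So 51 × 6 ≡ 1 (mod 61)
The inverse is 6 mod 61 = 6
Verification: 51 × 6 = 306 = 5 × 61 + 1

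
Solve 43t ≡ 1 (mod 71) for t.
38

Using Extended Euclidean Algorithm:
gcd(43, 71) = 1
Bezout coefficients: 43 × -33 + 71 × 20 = 1
So 43 × -33 ≡ 1 (mod 71)
The inverse is -33 mod 71 = 38
Verification: 43 × 38 = 1634 = 23 × 71 + 1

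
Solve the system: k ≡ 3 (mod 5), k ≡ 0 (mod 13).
M = 5 × 13 = 65. M₁ = 13, y₁ ≡ 2 (mod 5). M₂ = 5, y₂ ≡ 8 (mod 13). k = 3×13×2 + 0×5×8 ≡ 13 (mod 65)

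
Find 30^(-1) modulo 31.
30

Using Extended Euclidean Algorithm:
gcd(30, 31) = 1
Bezout coefficients: 30 × -1 + 31 × 1 = 1
So 30 × -1 ≡ 1 (mod 31)
The inverse is -1 mod 31 = 30
Verification: 30 × 30 = 900 = 29 × 31 + 1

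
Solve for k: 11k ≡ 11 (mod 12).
1

Since gcd(11, 12) = 1 divides 11, a solution exists.
Multiply both sides by the inverse of 11 mod 12:
  11^(-1) mod 12 = 11
  x ≡ 11 × 11 ≡ 121 ≡ 1 (mod 12)
Verification: 11 × 1 = 11 = 0 × 12 + 11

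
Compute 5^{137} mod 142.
25

Using successive squaring:
Binary expansion of 137: 10001001
Powers of 5 mod 142 (each is the square of the previous):
  5^1 ≡ 5 (mod 142)
  5^2 ≡ 5² = 25 ≡ 25 (mod 142)
  5^4 ≡ 25² = 625 ≡ 57 (mod 142)
  5^8 ≡ 57² = 3249 ≡ 125 (mod 142)
  5^16 ≡ 125² = 15625 ≡ 5 (mod 142)
  5^32 ≡ 5² = 25 ≡ 25 (mod 142)
  5^64 ≡ 25² = 625 ≡ 57 (mod 142)
  5^128 ≡ 57² = 3249 ≡ 125 (mod 142)
137 = 128 + 8 + 1, so 5^137 = 5^128 × 5^8 × 5^1 ≡ 125 × 125 × 5 (mod 142)
Multiplying step by step:
  125 × 125 = 15625 ≡ 5 (mod 142)
  5 × 5 = 25 ≡ 25 (mod 142)
Result: 5^137 ≡ 25 (mod 142)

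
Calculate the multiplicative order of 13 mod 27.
Powers of 13 mod 27: 13^1≡13, 13^2≡7, 13^3≡10, 13^4≡22, 13^5≡16, 13^6≡19, 13^7≡4, 13^8≡25, 13^9≡1. Order = 9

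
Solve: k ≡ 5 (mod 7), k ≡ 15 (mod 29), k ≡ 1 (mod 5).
M = 7 × 29 × 5 = 1015. M₁ = 145, y₁ ≡ 3 (mod 7). M₂ = 35, y₂ ≡ 5 (mod 29). M₃ = 203, y₃ ≡ 2 (mod 5). k = 5×145×3 + 15×35×5 + 1×203×2 ≡ 131 (mod 1015)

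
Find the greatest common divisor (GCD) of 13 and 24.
1

Using the Euclidean algorithm:
13 = 0 × 24 + 13
24 = 1 × 13 + 11
13 = 1 × 11 + 2
11 = 5 × 2 + 1
2 = 2 × 1 + 0

GCD(13, 24) = 1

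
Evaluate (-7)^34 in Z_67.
Using repeated squaring. (-7) ≡ 60 (mod 67). 34 = 32 + 2 (binary 100010). Repeated squaring mod 67: 60^1 ≡ 60; 60^2 ≡ 60² = 3600 ≡ 49; 60^4 ≡ 49² = 2401 ≡ 56; 60^8 ≡ 56² = 3136 ≡ 54; 60^16 ≡ 54² = 2916 ≡ 35; 60^32 ≡ 35² = 1225 ≡ 19. Multiply: (-7)^34 ≡ 60^32 × 60^2 ≡ 19 × 49 (mod 67): 19 × 49 = 931 ≡ 60. So (-7)^34 ≡ 60 (mod 67).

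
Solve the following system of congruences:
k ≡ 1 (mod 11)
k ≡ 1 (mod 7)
1

Using the Chinese Remainder Theorem:
M = product of moduli = 77
For equation 1: M_1 = 7, 7 ≡ 7 (mod 11), inverse of 7 mod 11 is 8 (check: 7 × 8 = 56 ≡ 1 (mod 11))
For equation 2: M_2 = 11, 11 ≡ 4 (mod 7), inverse of 11 mod 7 is 2 (check: 4 × 2 = 8 ≡ 1 (mod 7))
Combine: k ≡ Σ r_i×M_i×(M_i⁻¹ mod m_i) = 1×7×8 + 1×11×2 = 56 + 22 = 78
78 mod 77 = 1
k ≡ 1 (mod 77)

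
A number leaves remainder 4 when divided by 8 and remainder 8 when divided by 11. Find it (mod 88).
M = 8 × 11 = 88. M₁ = 11, y₁ ≡ 3 (mod 8). M₂ = 8, y₂ ≡ 7 (mod 11). x = 4×11×3 + 8×8×7 ≡ 52 (mod 88)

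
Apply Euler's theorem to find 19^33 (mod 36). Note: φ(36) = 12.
By Euler: 19^{12} ≡ 1 (mod 36) since gcd(19, 36) = 1. 33 = 2×12 + 9. So 19^{33} ≡ 19^{9} ≡ 19 (mod 36)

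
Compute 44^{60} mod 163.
115

Using successive squaring:
Binary expansion of 60: 111100
Powers of 44 mod 163 (each is the square of the previous):
  44^1 ≡ 44 (mod 163)
  44^2 ≡ 44² = 1936 ≡ 143 (mod 163)
  44^4 ≡ 143² = 20449 ≡ 74 (mod 163)
  44^8 ≡ 74² = 5476 ≡ 97 (mod 163)
  44^16 ≡ 97² = 9409 ≡ 118 (mod 163)
  44^32 ≡ 118² = 13924 ≡ 69 (mod 163)
60 = 32 + 16 + 8 + 4, so 44^60 = 44^32 × 44^16 × 44^8 × 44^4 ≡ 69 × 118 × 97 × 74 (mod 163)
Multiplying step by step:
  69 × 118 = 8142 ≡ 155 (mod 163)
  155 × 97 = 15035 ≡ 39 (mod 163)
  39 × 74 = 2886 ≡ 115 (mod 163)
Result: 44^60 ≡ 115 (mod 163)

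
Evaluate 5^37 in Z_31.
Using Fermat: 5^{30} ≡ 1 (mod 31). 37 ≡ 7 (mod 30). So 5^{37} ≡ 5^{7} ≡ 5 (mod 31)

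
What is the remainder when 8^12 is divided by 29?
Using repeated squaring. 12 = 8 + 4 (binary 1100). Repeated squaring mod 29: 8^1 ≡ 8; 8^2 ≡ 8² = 64 ≡ 6; 8^4 ≡ 6² = 36 ≡ 7; 8^8 ≡ 7² = 49 ≡ 20. Multiply: 8^12 = 8^8 × 8^4 ≡ 20 × 7 (mod 29): 20 × 7 = 140 ≡ 24. So 8^12 ≡ 24 (mod 29).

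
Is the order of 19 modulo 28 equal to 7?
No, the actual order is 6, not 7.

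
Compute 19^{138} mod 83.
7

Using successive squaring:
Binary expansion of 138: 10001010
Powers of 19 mod 83 (each is the square of the previous):
  19^1 ≡ 19 (mod 83)
  19^2 ≡ 19² = 361 ≡ 29 (mod 83)
  19^4 ≡ 29² = 841 ≡ 11 (mod 83)
  19^8 ≡ 11² = 121 ≡ 38 (mod 83)
  19^16 ≡ 38² = 1444 ≡ 33 (mod 83)
  19^32 ≡ 33² = 1089 ≡ 10 (mod 83)
  19^64 ≡ 10² = 100 ≡ 17 (mod 83)
  19^128 ≡ 17² = 289 ≡ 40 (mod 83)
138 = 128 + 8 + 2, so 19^138 = 19^128 × 19^8 × 19^2 ≡ 40 × 38 × 29 (mod 83)
Multiplying step by step:
  40 × 38 = 1520 ≡ 26 (mod 83)
  26 × 29 = 754 ≡ 7 (mod 83)
Result: 19^138 ≡ 7 (mod 83)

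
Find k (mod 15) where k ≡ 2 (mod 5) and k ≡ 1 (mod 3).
M = 5 × 3 = 15. M₁ = 3, y₁ ≡ 2 (mod 5). M₂ = 5, y₂ ≡ 2 (mod 3). k = 2×3×2 + 1×5×2 ≡ 7 (mod 15)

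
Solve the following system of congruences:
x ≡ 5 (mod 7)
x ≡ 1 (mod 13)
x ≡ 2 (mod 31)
1769

Using the Chinese Remainder Theorem:
M = product of moduli = 2821
For equation 1: M_1 = 403, 403 ≡ 4 (mod 7), inverse of 403 mod 7 is 2 (check: 4 × 2 = 8 ≡ 1 (mod 7))
For equation 2: M_2 = 217, 217 ≡ 9 (mod 13), inverse of 217 mod 13 is 3 (check: 9 × 3 = 27 ≡ 1 (mod 13))
For equation 3: M_3 = 91, 91 ≡ 29 (mod 31), inverse of 91 mod 31 is 15 (check: 29 × 15 = 435 ≡ 1 (mod 31))
Combine: x ≡ Σ r_i×M_i×(M_i⁻¹ mod m_i) = 5×403×2 + 1×217×3 + 2×91×15 = 4030 + 651 + 2730 = 7411
7411 mod 2821 = 1769
x ≡ 1769 (mod 2821)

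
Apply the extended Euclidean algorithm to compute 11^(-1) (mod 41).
Extended GCD: 11(15) + 41(-4) = 1. So 11^(-1) ≡ 15 ≡ 15 (mod 41). Verify: 11 × 15 = 165 ≡ 1 (mod 41)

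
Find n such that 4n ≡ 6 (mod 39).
21

Since gcd(4, 39) = 1 divides 6, a solution exists.
Multiply both sides by the inverse of 4 mod 39:
  4^(-1) mod 39 = 10
  x ≡ 10 × 6 ≡ 60 ≡ 21 (mod 39)
Verification: 4 × 21 = 84 = 2 × 39 + 6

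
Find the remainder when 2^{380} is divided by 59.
By Fermat: 2^{58} ≡ 1 (mod 59). 380 = 6×58 + 32. So 2^{380} ≡ 2^{32} ≡ 51 (mod 59)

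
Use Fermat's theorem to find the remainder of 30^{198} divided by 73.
27

By Fermat's Little Theorem, a^(p-1) ≡ 1 (mod p) for prime p and gcd(a, p) = 1
Here p = 73, so 30^72 ≡ 1 (mod 73)
We can reduce the exponent: 198 mod 72 = 54
So 30^198 ≡ 30^54 (mod 73)
Computing: 30^54 mod 73 = 27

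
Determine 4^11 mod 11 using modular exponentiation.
Using Fermat: 4^{10} ≡ 1 (mod 11). 11 ≡ 1 (mod 10). So 4^{11} ≡ 4^{1} ≡ 4 (mod 11)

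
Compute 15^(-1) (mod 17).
8

Using Extended Euclidean Algorithm:
gcd(15, 17) = 1
Bezout coefficients: 15 × 8 + 17 × -7 = 1
So 15 × 8 ≡ 1 (mod 17)
The inverse is 8 mod 17 = 8
Verification: 15 × 8 = 120 = 7 × 17 + 1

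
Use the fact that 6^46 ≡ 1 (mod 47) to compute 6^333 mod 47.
By Fermat: 6^{46} ≡ 1 (mod 47). 333 = 7×46 + 11. So 6^{333} ≡ 6^{11} ≡ 14 (mod 47)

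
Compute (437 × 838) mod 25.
6

(437 × 838) = 366206
366206 mod 25 = 6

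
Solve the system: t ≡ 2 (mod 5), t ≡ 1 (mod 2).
M = 5 × 2 = 10. M₁ = 2, y₁ ≡ 3 (mod 5). M₂ = 5, y₂ ≡ 1 (mod 2). t = 2×2×3 + 1×5×1 ≡ 7 (mod 10)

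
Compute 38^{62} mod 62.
18

Using successive squaring:
Binary expansion of 62: 111110
Powers of 38 mod 62 (each is the square of the previous):
  38^1 ≡ 38 (mod 62)
  38^2 ≡ 38² = 1444 ≡ 18 (mod 62)
  38^4 ≡ 18² = 324 ≡ 14 (mod 62)
  38^8 ≡ 14² = 196 ≡ 10 (mod 62)
  38^16 ≡ 10² = 100 ≡ 38 (mod 62)
  38^32 ≡ 38² = 1444 ≡ 18 (mod 62)
62 = 32 + 16 + 8 + 4 + 2, so 38^62 = 38^32 × 38^16 × 38^8 × 38^4 × 38^2 ≡ 18 × 38 × 10 × 14 × 18 (mod 62)
Multiplying step by step:
  18 × 38 = 684 ≡ 2 (mod 62)
  2 × 10 = 20 ≡ 20 (mod 62)
  20 × 14 = 280 ≡ 32 (mod 62)
  32 × 18 = 576 ≡ 18 (mod 62)
Result: 38^62 ≡ 18 (mod 62)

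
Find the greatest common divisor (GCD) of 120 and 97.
1

Using the Euclidean algorithm:
120 = 1 × 97 + 23
97 = 4 × 23 + 5
23 = 4 × 5 + 3
5 = 1 × 3 + 2
3 = 1 × 2 + 1
2 = 2 × 1 + 0

GCD(120, 97) = 1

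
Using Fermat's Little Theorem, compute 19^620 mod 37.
By Fermat: 19^{36} ≡ 1 (mod 37). 620 ≡ 8 (mod 36). So 19^{620} ≡ 19^{8} ≡ 12 (mod 37)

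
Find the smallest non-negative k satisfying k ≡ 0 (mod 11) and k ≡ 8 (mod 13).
M = 11 × 13 = 143. M₁ = 13, y₁ ≡ 6 (mod 11). M₂ = 11, y₂ ≡ 6 (mod 13). k = 0×13×6 + 8×11×6 ≡ 99 (mod 143)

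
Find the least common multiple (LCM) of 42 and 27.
378

First find GCD(42, 27) using the Euclidean algorithm:
42 = 1 × 27 + 15
27 = 1 × 15 + 12
15 = 1 × 12 + 3
12 = 4 × 3 + 0
GCD(42, 27) = 3

LCM formula: LCM(a, b) = (a × b) / GCD(a, b)
LCM(42, 27) = (42 × 27) / 3
LCM(42, 27) = 1134 / 3
LCM(42, 27) = 378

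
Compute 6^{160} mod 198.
144

Using successive squaring:
Binary expansion of 160: 10100000
Powers of 6 mod 198 (each is the square of the previous):
  6^1 ≡ 6 (mod 198)
  6^2 ≡ 6² = 36 ≡ 36 (mod 198)
  6^4 ≡ 36² = 1296 ≡ 108 (mod 198)
  6^8 ≡ 108² = 11664 ≡ 180 (mod 198)
  6^16 ≡ 180² = 32400 ≡ 126 (mod 198)
  6^32 ≡ 126² = 15876 ≡ 36 (mod 198)
  6^64 ≡ 36² = 1296 ≡ 108 (mod 198)
  6^128 ≡ 108² = 11664 ≡ 180 (mod 198)
160 = 128 + 32, so 6^160 = 6^128 × 6^32 ≡ 180 × 36 (mod 198)
Multiplying step by step:
  180 × 36 = 6480 ≡ 144 (mod 198)
Result: 6^160 ≡ 144 (mod 198)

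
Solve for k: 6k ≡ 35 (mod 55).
15

Since gcd(6, 55) = 1 divides 35, a solution exists.
Multiply both sides by the inverse of 6 mod 55:
  6^(-1) mod 55 = 46
  x ≡ 46 × 35 ≡ 1610 ≡ 15 (mod 55)
Verification: 6 × 15 = 90 = 1 × 55 + 35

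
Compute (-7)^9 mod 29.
(-7) ≡ 22 (mod 29). 9 = 8 + 1 (binary 1001). Repeated squaring mod 29: 22^1 ≡ 22; 22^2 ≡ 22² = 484 ≡ 20; 22^4 ≡ 20² = 400 ≡ 23; 22^8 ≡ 23² = 529 ≡ 7. Multiply: (-7)^9 ≡ 22^8 × 22^1 ≡ 7 × 22 (mod 29): 7 × 22 = 154 ≡ 9. So (-7)^9 ≡ 9 (mod 29).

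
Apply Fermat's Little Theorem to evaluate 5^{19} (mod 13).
8

By Fermat's Little Theorem, a^(p-1) ≡ 1 (mod p) for prime p and gcd(a, p) = 1
Here p = 13, so 5^12 ≡ 1 (mod 13)
We can reduce the exponent: 19 mod 12 = 7
So 5^19 ≡ 5^7 (mod 13)
Computing: 5^7 mod 13 = 8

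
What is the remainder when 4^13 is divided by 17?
Using repeated squaring. 13 = 8 + 4 + 1 (binary 1101). Repeated squaring mod 17: 4^1 ≡ 4; 4^2 ≡ 4² = 16 ≡ 16; 4^4 ≡ 16² = 256 ≡ 1; 4^8 ≡ 1² = 1 ≡ 1. Multiply: 4^13 = 4^8 × 4^4 × 4^1 ≡ 1 × 1 × 4 (mod 17): 1 × 1 = 1 ≡ 1; 1 × 4 = 4 ≡ 4. So 4^13 ≡ 4 (mod 17).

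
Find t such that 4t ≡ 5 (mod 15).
5

Since gcd(4, 15) = 1 divides 5, a solution exists.
Multiply both sides by the inverse of 4 mod 15:
  4^(-1) mod 15 = 4
  x ≡ 4 × 5 ≡ 20 ≡ 5 (mod 15)
Verification: 4 × 5 = 20 = 1 × 15 + 5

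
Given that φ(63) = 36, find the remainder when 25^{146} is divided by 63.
By Euler: 25^{36} ≡ 1 (mod 63) since gcd(25, 63) = 1. 146 = 4×36 + 2. So 25^{146} ≡ 25^{2} ≡ 58 (mod 63)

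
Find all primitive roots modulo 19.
Primitive roots mod 19: {2, 3, 10, 13, 14, 15}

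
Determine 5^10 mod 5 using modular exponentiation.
5 ≡ 0 (mod 5). 10 = 8 + 2 (binary 1010). Repeated squaring mod 5: 0^1 ≡ 0; 0^2 ≡ 0² = 0 ≡ 0; 0^4 ≡ 0² = 0 ≡ 0; 0^8 ≡ 0² = 0 ≡ 0. Multiply: 5^10 ≡ 0^8 × 0^2 ≡ 0 × 0 (mod 5): 0 × 0 = 0 ≡ 0. So 5^10 ≡ 0 (mod 5).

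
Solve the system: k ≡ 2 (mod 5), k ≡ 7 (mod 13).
M = 5 × 13 = 65. M₁ = 13, y₁ ≡ 2 (mod 5). M₂ = 5, y₂ ≡ 8 (mod 13). k = 2×13×2 + 7×5×8 ≡ 7 (mod 65)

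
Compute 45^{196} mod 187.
89

Using successive squaring:
Binary expansion of 196: 11000100
Powers of 45 mod 187 (each is the square of the previous):
  45^1 ≡ 45 (mod 187)
  45^2 ≡ 45² = 2025 ≡ 155 (mod 187)
  45^4 ≡ 155² = 24025 ≡ 89 (mod 187)
  45^8 ≡ 89² = 7921 ≡ 67 (mod 187)
  45^16 ≡ 67² = 4489 ≡ 1 (mod 187)
  45^32 ≡ 1² = 1 ≡ 1 (mod 187)
  45^64 ≡ 1² = 1 ≡ 1 (mod 187)
  45^128 ≡ 1² = 1 ≡ 1 (mod 187)
196 = 128 + 64 + 4, so 45^196 = 45^128 × 45^64 × 45^4 ≡ 1 × 1 × 89 (mod 187)
Multiplying step by step:
  1 × 1 = 1 ≡ 1 (mod 187)
  1 × 89 = 89 ≡ 89 (mod 187)
Result: 45^196 ≡ 89 (mod 187)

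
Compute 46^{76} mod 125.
46

Using successive squaring:
Binary expansion of 76: 1001100
Powers of 46 mod 125 (each is the square of the previous):
  46^1 ≡ 46 (mod 125)
  46^2 ≡ 46² = 2116 ≡ 116 (mod 125)
  46^4 ≡ 116² = 13456 ≡ 81 (mod 125)
  46^8 ≡ 81² = 6561 ≡ 61 (mod 125)
  46^16 ≡ 61² = 3721 ≡ 96 (mod 125)
  46^32 ≡ 96² = 9216 ≡ 91 (mod 125)
  46^64 ≡ 91² = 8281 ≡ 31 (mod 125)
76 = 64 + 8 + 4, so 46^76 = 46^64 × 46^8 × 46^4 ≡ 31 × 61 × 81 (mod 125)
Multiplying step by step:
  31 × 61 = 1891 ≡ 16 (mod 125)
  16 × 81 = 1296 ≡ 46 (mod 125)
Result: 46^76 ≡ 46 (mod 125)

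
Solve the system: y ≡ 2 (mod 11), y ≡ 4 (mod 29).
M = 11 × 29 = 319. M₁ = 29, y₁ ≡ 8 (mod 11). M₂ = 11, y₂ ≡ 8 (mod 29). y = 2×29×8 + 4×11×8 ≡ 178 (mod 319)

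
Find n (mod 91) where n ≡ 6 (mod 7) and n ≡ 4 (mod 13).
M = 7 × 13 = 91. M₁ = 13, y₁ ≡ 6 (mod 7). M₂ = 7, y₂ ≡ 2 (mod 13). n = 6×13×6 + 4×7×2 ≡ 69 (mod 91)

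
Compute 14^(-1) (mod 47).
14^(-1) ≡ 37 (mod 47). Verification: 14 × 37 = 518 ≡ 1 (mod 47)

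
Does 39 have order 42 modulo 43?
p - 1 = 42 has prime divisors 2, 3, 7. Check 39^(42/q) mod 43 for each: 39^(42/2) = 39^21 ≡ 42, 39^(42/3) = 39^14 ≡ 1, 39^(42/7) = 39^6 ≡ 11 (mod 43). Since 39^14 ≡ 1 (mod 43), the order of 39 divides 14 (in fact the order is 14) ≠ 42, so it is not a primitive root.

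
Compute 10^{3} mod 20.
0

Using successive squaring:
Binary expansion of 3: 11
Powers of 10 mod 20 (each is the square of the previous):
  10^1 ≡ 10 (mod 20)
  10^2 ≡ 10² = 100 ≡ 0 (mod 20)
3 = 2 + 1, so 10^3 = 10^2 × 10^1 ≡ 0 × 10 (mod 20)
Multiplying step by step:
  0 × 10 = 0 ≡ 0 (mod 20)
Result: 10^3 ≡ 0 (mod 20)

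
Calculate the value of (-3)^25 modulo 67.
Using repeated squaring. (-3) ≡ 64 (mod 67). 25 = 16 + 8 + 1 (binary 11001). Repeated squaring mod 67: 64^1 ≡ 64; 64^2 ≡ 64² = 4096 ≡ 9; 64^4 ≡ 9² = 81 ≡ 14; 64^8 ≡ 14² = 196 ≡ 62; 64^16 ≡ 62² = 3844 ≡ 25. Multiply: (-3)^25 ≡ 64^16 × 64^8 × 64^1 ≡ 25 × 62 × 64 (mod 67): 25 × 62 = 1550 ≡ 9; 9 × 64 = 576 ≡ 40. So (-3)^25 ≡ 40 (mod 67).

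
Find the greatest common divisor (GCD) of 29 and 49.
1

Using the Euclidean algorithm:
29 = 0 × 49 + 29
49 = 1 × 29 + 20
29 = 1 × 20 + 9
20 = 2 × 9 + 2
9 = 4 × 2 + 1
2 = 2 × 1 + 0

GCD(29, 49) = 1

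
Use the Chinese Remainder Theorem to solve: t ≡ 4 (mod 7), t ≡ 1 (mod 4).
M = 7 × 4 = 28. M₁ = 4, y₁ ≡ 2 (mod 7). M₂ = 7, y₂ ≡ 3 (mod 4). t = 4×4×2 + 1×7×3 ≡ 25 (mod 28)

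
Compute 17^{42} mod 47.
24

Using successive squaring:
Binary expansion of 42: 101010
Powers of 17 mod 47 (each is the square of the previous):
  17^1 ≡ 17 (mod 47)
  17^2 ≡ 17² = 289 ≡ 7 (mod 47)
  17^4 ≡ 7² = 49 ≡ 2 (mod 47)
  17^8 ≡ 2² = 4 ≡ 4 (mod 47)
  17^16 ≡ 4² = 16 ≡ 16 (mod 47)
  17^32 ≡ 16² = 256 ≡ 21 (mod 47)
42 = 32 + 8 + 2, so 17^42 = 17^32 × 17^8 × 17^2 ≡ 21 × 4 × 7 (mod 47)
Multiplying step by step:
  21 × 4 = 84 ≡ 37 (mod 47)
  37 × 7 = 259 ≡ 24 (mod 47)
Result: 17^42 ≡ 24 (mod 47)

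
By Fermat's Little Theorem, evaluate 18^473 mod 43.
By Fermat: 18^{42} ≡ 1 (mod 43). 473 ≡ 11 (mod 42). So 18^{473} ≡ 18^{11} ≡ 5 (mod 43)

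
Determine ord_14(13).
Powers of 13 mod 14: 13^1≡13, 13^2≡1. Order = 2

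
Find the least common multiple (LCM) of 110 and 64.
3520

First find GCD(110, 64) using the Euclidean algorithm:
110 = 1 × 64 + 46
64 = 1 × 46 + 18
46 = 2 × 18 + 10
18 = 1 × 10 + 8
10 = 1 × 8 + 2
8 = 4 × 2 + 0
GCD(110, 64) = 2

LCM formula: LCM(a, b) = (a × b) / GCD(a, b)
LCM(110, 64) = (110 × 64) / 2
LCM(110, 64) = 7040 / 2
LCM(110, 64) = 3520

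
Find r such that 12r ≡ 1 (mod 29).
12^(-1) ≡ 17 (mod 29). Verification: 12 × 17 = 204 ≡ 1 (mod 29)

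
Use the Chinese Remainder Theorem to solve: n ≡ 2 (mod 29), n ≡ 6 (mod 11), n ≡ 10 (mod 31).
3482

Using the Chinese Remainder Theorem:
M = product of moduli = 9889
For equation 1: M_1 = 341, 341 ≡ 22 (mod 29), inverse of 341 mod 29 is 4 (check: 22 × 4 = 88 ≡ 1 (mod 29))
For equation 2: M_2 = 899, 899 ≡ 8 (mod 11), inverse of 899 mod 11 is 7 (check: 8 × 7 = 56 ≡ 1 (mod 11))
For equation 3: M_3 = 319, 319 ≡ 9 (mod 31), inverse of 319 mod 31 is 7 (check: 9 × 7 = 63 ≡ 1 (mod 31))
Combine: n ≡ Σ r_i×M_i×(M_i⁻¹ mod m_i) = 2×341×4 + 6×899×7 + 10×319×7 = 2728 + 37758 + 22330 = 62816
62816 mod 9889 = 3482
n ≡ 3482 (mod 9889)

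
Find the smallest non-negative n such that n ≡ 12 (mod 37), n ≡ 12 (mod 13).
12

Using the Chinese Remainder Theorem:
M = product of moduli = 481
For equation 1: M_1 = 13, 13 ≡ 13 (mod 37), inverse of 13 mod 37 is 20 (check: 13 × 20 = 260 ≡ 1 (mod 37))
For equation 2: M_2 = 37, 37 ≡ 11 (mod 13), inverse of 37 mod 13 is 6 (check: 11 × 6 = 66 ≡ 1 (mod 13))
Combine: n ≡ Σ r_i×M_i×(M_i⁻¹ mod m_i) = 12×13×20 + 12×37×6 = 3120 + 2664 = 5784
5784 mod 481 = 12
n ≡ 12 (mod 481)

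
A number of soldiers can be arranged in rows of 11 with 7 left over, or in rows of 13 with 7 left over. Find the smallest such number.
M = 11 × 13 = 143. M₁ = 13, y₁ ≡ 6 (mod 11). M₂ = 11, y₂ ≡ 6 (mod 13). t = 7×13×6 + 7×11×6 ≡ 7 (mod 143). The smallest positive such number is 7.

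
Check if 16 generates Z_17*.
p - 1 = 16 has prime divisors 2. Check 16^(16/q) mod 17 for each: 16^(16/2) = 16^8 ≡ 1 (mod 17). Since 16^8 ≡ 1 (mod 17), the order of 16 divides 8 (in fact the order is 2) ≠ 16, so it is not a primitive root.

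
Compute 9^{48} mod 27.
0

Using successive squaring:
Binary expansion of 48: 110000
Powers of 9 mod 27 (each is the square of the previous):
  9^1 ≡ 9 (mod 27)
  9^2 ≡ 9² = 81 ≡ 0 (mod 27)
  9^4 ≡ 0² = 0 ≡ 0 (mod 27)
  9^8 ≡ 0² = 0 ≡ 0 (mod 27)
  9^16 ≡ 0² = 0 ≡ 0 (mod 27)
  9^32 ≡ 0² = 0 ≡ 0 (mod 27)
48 = 32 + 16, so 9^48 = 9^32 × 9^16 ≡ 0 × 0 (mod 27)
Multiplying step by step:
  0 × 0 = 0 ≡ 0 (mod 27)
Result: 9^48 ≡ 0 (mod 27)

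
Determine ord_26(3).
Powers of 3 mod 26: 3^1≡3, 3^2≡9, 3^3≡1. Order = 3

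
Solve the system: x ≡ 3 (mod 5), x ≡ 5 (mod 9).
M = 5 × 9 = 45. M₁ = 9, y₁ ≡ 4 (mod 5). M₂ = 5, y₂ ≡ 2 (mod 9). x = 3×9×4 + 5×5×2 ≡ 23 (mod 45)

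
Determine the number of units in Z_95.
72

Prime factorization: 95 = 5 × 19
Using the formula φ(n) = n × Π(1 - 1/p) for each prime factor p:
φ(95) = 95 × (1 - 1/5) × (1 - 1/19)
φ(95) = 72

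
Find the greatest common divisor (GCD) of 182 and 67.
1

Using the Euclidean algorithm:
182 = 2 × 67 + 48
67 = 1 × 48 + 19
48 = 2 × 19 + 10
19 = 1 × 10 + 9
10 = 1 × 9 + 1
9 = 9 × 1 + 0

GCD(182, 67) = 1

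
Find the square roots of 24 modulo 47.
The square roots of 24 mod 47 are 27 and 20. Verify: 27² = 729 ≡ 24 (mod 47)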